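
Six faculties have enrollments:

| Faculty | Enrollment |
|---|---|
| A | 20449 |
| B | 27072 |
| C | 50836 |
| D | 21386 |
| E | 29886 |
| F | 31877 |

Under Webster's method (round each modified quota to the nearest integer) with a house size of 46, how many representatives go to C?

13

Standard divisor 181506/46 ≈ 3945.783; standard quotas: A 5.182, B 6.861, C 12.884, D 5.420, E 7.574, F 8.079.
Rounding to the nearest integer gives A 5, B 7, C 13, D 5, E 8, F 8 — total 46, matching the house size, so no adjustment is needed.
C receives 13.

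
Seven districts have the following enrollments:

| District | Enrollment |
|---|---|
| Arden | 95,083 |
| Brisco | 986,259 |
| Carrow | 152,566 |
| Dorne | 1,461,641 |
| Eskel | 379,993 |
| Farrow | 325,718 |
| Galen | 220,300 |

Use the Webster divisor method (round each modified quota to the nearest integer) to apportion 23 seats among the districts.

Arden 1, Brisco 6, Carrow 1, Dorne 10, Eskel 2, Farrow 2, Galen 1

Standard divisor 3621560/23 ≈ 157459.13; standard quotas: Arden 0.604, Brisco 6.264, Carrow 0.969, Dorne 9.283, Eskel 2.413, Farrow 2.069, Galen 1.399.
Rounding to the nearest integer gives 1, 6, 1, 9, 2, 2, 1 = 22 seats, so the divisor must be adjusted.
With modified divisor 153299: modified quotas Arden 0.620, Brisco 6.434, Carrow 0.995, Dorne 9.535, Eskel 2.479, Farrow 2.125, Galen 1.437.
Rounding to the nearest integer: Arden 1, Brisco 6, Carrow 1, Dorne 10, Eskel 2, Farrow 2, Galen 1 (total 23).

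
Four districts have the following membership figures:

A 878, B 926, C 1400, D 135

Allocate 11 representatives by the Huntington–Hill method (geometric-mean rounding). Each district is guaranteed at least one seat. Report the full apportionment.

A 3, B 3, C 4, D 1

With divisor 336: modified quotas A 2.613, B 2.756, C 4.167, D 0.402.
Geometric-mean thresholds: A √(2·3)=2.449, B √(2·3)=2.449, C √(4·5)=4.472, D (min 1).
Each quota rounded against its threshold gives A 3, B 3, C 4, D 1 (total 11).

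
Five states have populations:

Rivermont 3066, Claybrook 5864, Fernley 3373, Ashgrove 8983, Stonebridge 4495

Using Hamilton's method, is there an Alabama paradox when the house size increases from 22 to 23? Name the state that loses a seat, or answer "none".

none

At 22 seats: Rivermont 2, Claybrook 5, Fernley 3, Ashgrove 8, Stonebridge 4.
At 23 seats: Rivermont 3, Claybrook 5, Fernley 3, Ashgrove 8, Stonebridge 4.
No state's allocation decreased.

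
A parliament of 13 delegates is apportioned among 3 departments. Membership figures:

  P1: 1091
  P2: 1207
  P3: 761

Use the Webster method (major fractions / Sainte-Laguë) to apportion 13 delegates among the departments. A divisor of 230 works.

With modified divisor 230: modified quotas P1 4.743, P2 5.248, P3 3.309.
Rounding to the nearest integer: P1 5, P2 5, P3 3 (total 13).

P1 5; P2 5; P3 3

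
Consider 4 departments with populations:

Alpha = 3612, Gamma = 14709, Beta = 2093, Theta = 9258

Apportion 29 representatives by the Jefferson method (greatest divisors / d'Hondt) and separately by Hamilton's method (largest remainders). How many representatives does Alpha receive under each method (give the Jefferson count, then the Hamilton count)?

3 and 4

Jefferson: Alpha 3, Gamma 15, Beta 2, Theta 9.
Hamilton: Alpha 4, Gamma 14, Beta 2, Theta 9.
Alpha gets 3 under Jefferson and 4 under Hamilton.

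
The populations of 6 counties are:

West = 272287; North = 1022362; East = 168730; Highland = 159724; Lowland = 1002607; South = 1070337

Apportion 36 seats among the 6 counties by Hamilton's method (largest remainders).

West=3; North=10; East=2; Highland=1; Lowland=10; South=10

The standard divisor is 3696047/36 ≈ 102667.972.
Standard quotas: West 2.6521, North 9.9579, East 1.6435, Highland 1.5557, Lowland 9.7655, South 10.4252.
Lower quotas: West 2, North 9, East 1, Highland 1, Lowland 9, South 10 (sum 32, leaving 4 seats).
Remainders in descending order: North 0.9579, Lowland 0.7655, West 0.6521, East 0.6435, Highland 0.5557, South 0.4252.
The surplus seats go to North, Lowland, West, East.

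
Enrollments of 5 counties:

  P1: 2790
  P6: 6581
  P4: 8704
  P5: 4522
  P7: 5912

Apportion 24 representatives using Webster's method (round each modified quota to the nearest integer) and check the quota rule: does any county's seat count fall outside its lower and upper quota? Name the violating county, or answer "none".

none

Standard quotas: P1 2.349, P6 5.540, P4 7.327, P5 3.807, P7 4.977.
Webster allocation: P1 2, P6 6, P4 7, P5 4, P7 5.
Every allocation lies between the lower and upper quota.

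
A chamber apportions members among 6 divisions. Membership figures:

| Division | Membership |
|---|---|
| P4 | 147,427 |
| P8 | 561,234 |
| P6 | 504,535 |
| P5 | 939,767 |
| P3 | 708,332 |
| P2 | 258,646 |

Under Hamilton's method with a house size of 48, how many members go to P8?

9

Total 3119941; standard divisor 3119941/48 ≈ 64998.771.
Standard quotas: P4 2.2682, P8 8.6345, P6 7.7622, P5 14.4582, P3 10.8976, P2 3.9792.
Lower quotas: P4 2, P8 8, P6 7, P5 14, P3 10, P2 3 (sum 44, leaving 4 seats).
Remainders in descending order: P2 0.9792, P3 0.8976, P6 0.7622, P8 0.6345, P5 0.4582, P4 0.2682.
Largest remainders: P2, P3, P6, P8 receive the extra seats.
P8 receives 9.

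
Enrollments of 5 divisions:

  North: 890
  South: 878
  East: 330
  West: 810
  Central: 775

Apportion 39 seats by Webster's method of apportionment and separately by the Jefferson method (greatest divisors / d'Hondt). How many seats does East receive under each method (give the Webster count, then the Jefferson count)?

4 and 3

Webster: North 9, South 9, East 4, West 9, Central 8.
Jefferson: North 10, South 9, East 3, West 9, Central 8.
East gets 4 under Webster and 3 under Jefferson.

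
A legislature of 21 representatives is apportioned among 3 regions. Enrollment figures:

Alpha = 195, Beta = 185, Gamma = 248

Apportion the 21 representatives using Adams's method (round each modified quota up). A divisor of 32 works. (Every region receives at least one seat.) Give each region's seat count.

Alpha 7; Beta 6; Gamma 8

With modified divisor 32: modified quotas Alpha 6.094, Beta 5.781, Gamma 7.750.
Rounding up: Alpha 7, Beta 6, Gamma 8 (total 21).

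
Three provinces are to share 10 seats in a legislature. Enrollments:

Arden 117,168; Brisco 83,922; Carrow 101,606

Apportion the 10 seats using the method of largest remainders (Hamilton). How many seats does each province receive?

Standard divisor: 302696 ÷ 10 ≈ 30269.6.
Standard quotas: Arden 3.8708, Brisco 2.7725, Carrow 3.3567.
Lower quotas: Arden 3, Brisco 2, Carrow 3 (sum 8, leaving 2 seats).
Remainders in descending order: Arden 0.8708, Brisco 0.7725, Carrow 0.3567.
Largest remainders: Arden, Brisco receive the extra seats.

Arden 4, Brisco 3, Carrow 3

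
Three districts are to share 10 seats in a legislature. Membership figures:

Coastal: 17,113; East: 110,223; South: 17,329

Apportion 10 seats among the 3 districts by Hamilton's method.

The standard divisor is 144665/10 ≈ 14466.5.
Standard quotas: Coastal 1.1829, East 7.6192, South 1.1979.
Lower quotas: Coastal 1, East 7, South 1 (sum 9, leaving 1 seat).
Remainders in descending order: East 0.6192, South 0.1979, Coastal 0.1829.
The surplus seat goes to East.

Coastal=1; East=8; South=1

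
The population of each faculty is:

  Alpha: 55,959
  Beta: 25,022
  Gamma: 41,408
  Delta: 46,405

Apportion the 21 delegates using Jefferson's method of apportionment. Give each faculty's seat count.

Standard divisor 168794/21 ≈ 8037.81; standard quotas: Alpha 6.962, Beta 3.113, Gamma 5.152, Delta 5.773.
Rounding down gives 6, 3, 5, 5 = 19 seats, so the divisor must be adjusted.
With modified divisor 7400: modified quotas Alpha 7.562, Beta 3.381, Gamma 5.596, Delta 6.271.
Rounding down: Alpha 7, Beta 3, Gamma 5, Delta 6 (total 21).

Alpha: 7, Beta: 3, Gamma: 5, Delta: 6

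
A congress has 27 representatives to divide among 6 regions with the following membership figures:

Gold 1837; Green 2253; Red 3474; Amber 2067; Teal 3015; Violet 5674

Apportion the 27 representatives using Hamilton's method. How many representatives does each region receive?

Gold: 3, Green: 3, Red: 5, Amber: 3, Teal: 5, Violet: 8

Standard divisor: 18320 ÷ 27 ≈ 678.519.
Standard quotas: Gold 2.7074, Green 3.3205, Red 5.1200, Amber 3.0463, Teal 4.4435, Violet 8.3623.
Lower quotas: Gold 2, Green 3, Red 5, Amber 3, Teal 4, Violet 8 (sum 25, leaving 2 seats).
Remainders in descending order: Gold 0.7074, Teal 0.4435, Violet 0.3623, Green 0.3205, Red 0.1200, Amber 0.0463.
Largest remainders: Gold, Teal receive the extra seats.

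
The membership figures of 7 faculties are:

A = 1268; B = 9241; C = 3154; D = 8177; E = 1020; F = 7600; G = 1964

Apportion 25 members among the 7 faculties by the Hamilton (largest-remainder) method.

The standard divisor is 32424/25 ≈ 1296.96.
Standard quotas: A 0.9777, B 7.1251, C 2.4318, D 6.3047, E 0.7865, F 5.8599, G 1.5143.
Lower quotas: A 0, B 7, C 2, D 6, E 0, F 5, G 1 (sum 21, leaving 4 seats).
Remainders in descending order: A 0.9777, F 0.8599, E 0.7865, G 0.5143, C 0.4318, D 0.3047, B 0.1251.
The surplus seats go to A, F, E, G.

A 1, B 7, C 2, D 6, E 1, F 6, G 2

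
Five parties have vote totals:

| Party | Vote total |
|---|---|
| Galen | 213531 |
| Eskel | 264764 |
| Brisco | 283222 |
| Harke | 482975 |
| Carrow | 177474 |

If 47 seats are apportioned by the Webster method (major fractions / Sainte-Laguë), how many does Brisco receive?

9

Standard divisor 1421966/47 ≈ 30254.596; standard quotas: Galen 7.058, Eskel 8.751, Brisco 9.361, Harke 15.964, Carrow 5.866.
Rounding to the nearest integer gives Galen 7, Eskel 9, Brisco 9, Harke 16, Carrow 6 — total 47, matching the house size, so no adjustment is needed.
Brisco receives 9.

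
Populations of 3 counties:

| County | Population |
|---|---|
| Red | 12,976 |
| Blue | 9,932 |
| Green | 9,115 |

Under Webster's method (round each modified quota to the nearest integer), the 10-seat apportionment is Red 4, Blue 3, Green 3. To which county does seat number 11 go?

Priority for the next seat is population ÷ (current seats + 0.5).
Priorities: Red 2883.556, Blue 2837.714, Green 2604.286.
Highest priority: Red.

Red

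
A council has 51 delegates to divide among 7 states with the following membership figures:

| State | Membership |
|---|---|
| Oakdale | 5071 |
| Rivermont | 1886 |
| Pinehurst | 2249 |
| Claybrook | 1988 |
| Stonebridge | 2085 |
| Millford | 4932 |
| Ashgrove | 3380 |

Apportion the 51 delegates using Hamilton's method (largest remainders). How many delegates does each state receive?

Oakdale=12; Rivermont=4; Pinehurst=5; Claybrook=5; Stonebridge=5; Millford=12; Ashgrove=8

Total 21591; standard divisor 21591/51 ≈ 423.353.
Standard quotas: Oakdale 11.9782, Rivermont 4.4549, Pinehurst 5.3124, Claybrook 4.6958, Stonebridge 4.9250, Millford 11.6499, Ashgrove 7.9839.
Lower quotas: Oakdale 11, Rivermont 4, Pinehurst 5, Claybrook 4, Stonebridge 4, Millford 11, Ashgrove 7 (sum 46, leaving 5 seats).
Remainders in descending order: Ashgrove 0.9839, Oakdale 0.9782, Stonebridge 0.9250, Claybrook 0.6958, Millford 0.6499, Rivermont 0.4549, Pinehurst 0.3124.
The surplus seats go to Ashgrove, Oakdale, Stonebridge, Claybrook, Millford.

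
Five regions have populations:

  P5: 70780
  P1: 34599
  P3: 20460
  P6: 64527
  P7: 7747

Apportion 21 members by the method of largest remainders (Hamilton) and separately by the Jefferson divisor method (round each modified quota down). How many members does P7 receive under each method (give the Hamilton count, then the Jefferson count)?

Hamilton: P5 7, P1 4, P3 2, P6 7, P7 1.
Jefferson: P5 8, P1 4, P3 2, P6 7, P7 0.
P7 gets 1 under Hamilton and 0 under Jefferson.

1 and 0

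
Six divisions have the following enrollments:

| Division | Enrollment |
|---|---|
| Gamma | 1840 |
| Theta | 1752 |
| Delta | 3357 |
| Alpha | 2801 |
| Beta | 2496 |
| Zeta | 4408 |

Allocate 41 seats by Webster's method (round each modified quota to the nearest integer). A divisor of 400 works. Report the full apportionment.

With modified divisor 400: modified quotas Gamma 4.600, Theta 4.380, Delta 8.393, Alpha 7.003, Beta 6.240, Zeta 11.020.
Rounding to the nearest integer: Gamma 5, Theta 4, Delta 8, Alpha 7, Beta 6, Zeta 11 (total 41).

Gamma: 5, Theta: 4, Delta: 8, Alpha: 7, Beta: 6, Zeta: 11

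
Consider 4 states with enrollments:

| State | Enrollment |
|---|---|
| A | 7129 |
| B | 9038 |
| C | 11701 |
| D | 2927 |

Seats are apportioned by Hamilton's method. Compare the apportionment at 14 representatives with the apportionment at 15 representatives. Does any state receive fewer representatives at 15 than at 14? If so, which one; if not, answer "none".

D

At 14 seats: A 3, B 4, C 5, D 2.
At 15 seats: A 4, B 4, C 6, D 1.
D drops from 2 to 1.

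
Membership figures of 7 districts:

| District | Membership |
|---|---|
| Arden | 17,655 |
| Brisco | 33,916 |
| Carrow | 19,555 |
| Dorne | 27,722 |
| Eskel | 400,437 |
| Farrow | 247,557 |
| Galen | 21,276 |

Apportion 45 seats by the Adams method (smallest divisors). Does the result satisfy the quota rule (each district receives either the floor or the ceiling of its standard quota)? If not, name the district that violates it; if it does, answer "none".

Standard quotas: Arden 1.034, Brisco 1.987, Carrow 1.146, Dorne 1.624, Eskel 23.460, Farrow 14.503, Galen 1.246.
Adams allocation: Arden 1, Brisco 2, Carrow 2, Dorne 2, Eskel 22, Farrow 14, Galen 2.
Eskel has quota 23.460 (lower 23, upper 24) but receives 22 — outside the quota interval.

Eskel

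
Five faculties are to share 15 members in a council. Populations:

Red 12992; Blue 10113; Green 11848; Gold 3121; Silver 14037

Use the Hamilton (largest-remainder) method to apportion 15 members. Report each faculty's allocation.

Red=4, Blue=3, Green=3, Gold=1, Silver=4

The standard divisor is 52111/15 ≈ 3474.067.
Standard quotas: Red 3.7397, Blue 2.9110, Green 3.4104, Gold 0.8984, Silver 4.0405.
Lower quotas: Red 3, Blue 2, Green 3, Gold 0, Silver 4 (sum 12, leaving 3 seats).
Remainders in descending order: Blue 0.9110, Gold 0.8984, Red 0.7397, Green 0.4104, Silver 0.0405.
Largest remainders: Blue, Gold, Red receive the extra seats.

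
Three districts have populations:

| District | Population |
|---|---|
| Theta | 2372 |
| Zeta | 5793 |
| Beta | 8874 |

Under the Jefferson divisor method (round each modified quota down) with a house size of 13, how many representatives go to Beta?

7

Standard divisor 17039/13 ≈ 1310.692; standard quotas: Theta 1.810, Zeta 4.420, Beta 6.770.
Rounding down gives 1, 4, 6 = 11 seats, so the divisor must be adjusted.
With modified divisor 1170: modified quotas Theta 2.027, Zeta 4.951, Beta 7.585.
Rounding down: Theta 2, Zeta 4, Beta 7 (total 13).
Beta receives 7.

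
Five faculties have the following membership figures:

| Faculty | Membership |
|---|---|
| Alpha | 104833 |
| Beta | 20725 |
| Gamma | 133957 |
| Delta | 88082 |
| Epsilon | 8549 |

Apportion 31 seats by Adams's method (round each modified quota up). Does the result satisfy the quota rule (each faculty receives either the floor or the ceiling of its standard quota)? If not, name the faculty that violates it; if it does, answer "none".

Standard quotas: Alpha 9.125, Beta 1.804, Gamma 11.660, Delta 7.667, Epsilon 0.744.
Adams allocation: Alpha 9, Beta 2, Gamma 11, Delta 8, Epsilon 1.
Every allocation lies between the lower and upper quota.

none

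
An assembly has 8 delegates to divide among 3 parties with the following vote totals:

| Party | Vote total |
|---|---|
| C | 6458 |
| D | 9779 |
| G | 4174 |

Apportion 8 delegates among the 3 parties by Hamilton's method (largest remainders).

Standard divisor: 20411 ÷ 8 ≈ 2551.375.
Standard quotas: C 2.5312, D 3.8328, G 1.6360.
Lower quotas: C 2, D 3, G 1 (sum 6, leaving 2 seats).
Remainders in descending order: D 0.8328, G 0.6360, C 0.5312.
Largest remainders: D, G receive the extra seats.

C 2, D 4, G 2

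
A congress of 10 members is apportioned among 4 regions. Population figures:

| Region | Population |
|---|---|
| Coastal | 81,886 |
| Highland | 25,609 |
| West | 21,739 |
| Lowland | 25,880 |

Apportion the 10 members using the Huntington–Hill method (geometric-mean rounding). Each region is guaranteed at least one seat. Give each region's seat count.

Coastal: 5, Highland: 2, West: 1, Lowland: 2

With divisor 16740: modified quotas Coastal 4.892, Highland 1.530, West 1.299, Lowland 1.546.
Geometric-mean thresholds: Coastal √(4·5)=4.472, Highland √(1·2)=1.414, West √(1·2)=1.414, Lowland √(1·2)=1.414.
Each quota rounded against its threshold gives Coastal 5, Highland 2, West 1, Lowland 2 (total 10).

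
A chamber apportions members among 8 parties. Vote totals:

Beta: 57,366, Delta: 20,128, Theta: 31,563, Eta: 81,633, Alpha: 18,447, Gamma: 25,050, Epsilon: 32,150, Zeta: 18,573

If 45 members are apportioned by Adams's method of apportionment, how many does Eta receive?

13

Standard divisor 284910/45 ≈ 6331.333; standard quotas: Beta 9.061, Delta 3.179, Theta 4.985, Eta 12.893, Alpha 2.914, Gamma 3.957, Epsilon 5.078, Zeta 2.934.
Rounding up gives 10, 4, 5, 13, 3, 4, 6, 3 = 48 seats, so the divisor must be adjusted.
With modified divisor 6760: modified quotas Beta 8.486, Delta 2.978, Theta 4.669, Eta 12.076, Alpha 2.729, Gamma 3.706, Epsilon 4.756, Zeta 2.747.
Rounding up: Beta 9, Delta 3, Theta 5, Eta 13, Alpha 3, Gamma 4, Epsilon 5, Zeta 3 (total 45).
Eta receives 13.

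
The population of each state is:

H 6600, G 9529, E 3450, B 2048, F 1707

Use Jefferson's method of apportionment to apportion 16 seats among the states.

Standard divisor 23334/16 ≈ 1458.375; standard quotas: H 4.526, G 6.534, E 2.366, B 1.404, F 1.170.
Rounding down gives 4, 6, 2, 1, 1 = 14 seats, so the divisor must be adjusted.
With modified divisor 1300: modified quotas H 5.077, G 7.330, E 2.654, B 1.575, F 1.313.
Rounding down: H 5, G 7, E 2, B 1, F 1 (total 16).

H 5, G 7, E 2, B 1, F 1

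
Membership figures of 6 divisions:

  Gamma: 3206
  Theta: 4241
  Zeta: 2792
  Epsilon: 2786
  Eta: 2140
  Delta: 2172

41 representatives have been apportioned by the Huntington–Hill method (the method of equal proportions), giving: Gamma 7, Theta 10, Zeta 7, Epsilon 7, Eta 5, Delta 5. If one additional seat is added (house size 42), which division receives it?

Gamma

Priority for the next seat is population ÷ (√(s·(s+1))).
Priorities: Gamma 428.420, Theta 404.363, Zeta 373.097, Epsilon 372.295, Eta 390.709, Delta 396.551.
Highest priority: Gamma.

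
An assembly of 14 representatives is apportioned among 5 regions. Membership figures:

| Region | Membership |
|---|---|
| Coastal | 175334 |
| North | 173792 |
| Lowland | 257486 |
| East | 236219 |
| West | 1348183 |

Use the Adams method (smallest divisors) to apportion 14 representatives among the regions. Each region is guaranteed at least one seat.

Coastal=1, North=1, Lowland=2, East=2, West=8

Standard divisor 2191014/14 ≈ 156501; standard quotas: Coastal 1.120, North 1.110, Lowland 1.645, East 1.509, West 8.615.
Rounding up gives 2, 2, 2, 2, 9 = 17 seats, so the divisor must be adjusted.
With modified divisor 184000: modified quotas Coastal 0.953, North 0.945, Lowland 1.399, East 1.284, West 7.327.
Rounding up: Coastal 1, North 1, Lowland 2, East 2, West 8 (total 14).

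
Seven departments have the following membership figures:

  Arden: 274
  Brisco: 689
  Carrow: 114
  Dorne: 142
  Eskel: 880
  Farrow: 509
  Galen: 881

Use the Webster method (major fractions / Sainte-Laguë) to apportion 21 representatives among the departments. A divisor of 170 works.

Arden: 2; Brisco: 4; Carrow: 1; Dorne: 1; Eskel: 5; Farrow: 3; Galen: 5

With modified divisor 170: modified quotas Arden 1.612, Brisco 4.053, Carrow 0.671, Dorne 0.835, Eskel 5.176, Farrow 2.994, Galen 5.182.
Rounding to the nearest integer: Arden 2, Brisco 4, Carrow 1, Dorne 1, Eskel 5, Farrow 3, Galen 5 (total 21).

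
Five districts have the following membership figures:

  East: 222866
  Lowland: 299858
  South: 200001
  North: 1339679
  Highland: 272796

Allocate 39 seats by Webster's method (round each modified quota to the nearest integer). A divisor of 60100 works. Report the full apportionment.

With modified divisor 60100: modified quotas East 3.708, Lowland 4.989, South 3.328, North 22.291, Highland 4.539.
Rounding to the nearest integer: East 4, Lowland 5, South 3, North 22, Highland 5 (total 39).

East=4, Lowland=5, South=3, North=22, Highland=5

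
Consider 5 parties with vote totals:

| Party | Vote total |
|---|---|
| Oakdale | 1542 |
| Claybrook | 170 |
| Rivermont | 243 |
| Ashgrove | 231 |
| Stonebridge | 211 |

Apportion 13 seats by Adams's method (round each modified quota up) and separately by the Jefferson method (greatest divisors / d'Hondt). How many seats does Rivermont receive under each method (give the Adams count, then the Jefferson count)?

Adams: Oakdale 7, Claybrook 1, Rivermont 2, Ashgrove 2, Stonebridge 1.
Jefferson: Oakdale 9, Claybrook 1, Rivermont 1, Ashgrove 1, Stonebridge 1.
Rivermont gets 2 under Adams and 1 under Jefferson.

2 and 1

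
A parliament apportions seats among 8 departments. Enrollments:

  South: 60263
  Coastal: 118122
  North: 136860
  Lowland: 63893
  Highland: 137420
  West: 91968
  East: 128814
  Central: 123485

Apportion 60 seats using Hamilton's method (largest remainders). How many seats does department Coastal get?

8

Standard divisor: 860825 ÷ 60 ≈ 14347.083.
Standard quotas: South 4.2004, Coastal 8.2332, North 9.5392, Lowland 4.4534, Highland 9.5783, West 6.4102, East 8.9784, Central 8.6070.
Lower quotas: South 4, Coastal 8, North 9, Lowland 4, Highland 9, West 6, East 8, Central 8 (sum 56, leaving 4 seats).
Remainders in descending order: East 0.9784, Central 0.6070, Highland 0.5783, North 0.5392, Lowland 0.4534, West 0.4102, Coastal 0.2332, South 0.2004.
The surplus seats go to East, Central, Highland, North.
Coastal receives 8.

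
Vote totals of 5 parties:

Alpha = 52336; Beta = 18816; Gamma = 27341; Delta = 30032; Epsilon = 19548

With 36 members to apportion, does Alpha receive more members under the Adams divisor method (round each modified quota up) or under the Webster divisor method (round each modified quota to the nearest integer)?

Adams: Alpha 12, Beta 5, Gamma 7, Delta 7, Epsilon 5.
Webster: Alpha 13, Beta 4, Gamma 7, Delta 7, Epsilon 5.
Alpha gets 12 under Adams and 13 under Webster.

Webster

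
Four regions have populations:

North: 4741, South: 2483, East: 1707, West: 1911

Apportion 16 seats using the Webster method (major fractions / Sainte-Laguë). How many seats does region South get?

Standard divisor 10842/16 ≈ 677.625; standard quotas: North 6.996, South 3.664, East 2.519, West 2.820.
Rounding to the nearest integer gives 7, 4, 3, 3 = 17 seats, so the divisor must be adjusted.
With modified divisor 700: modified quotas North 6.773, South 3.547, East 2.439, West 2.730.
Rounding to the nearest integer: North 7, South 4, East 2, West 3 (total 16).
South receives 4.

4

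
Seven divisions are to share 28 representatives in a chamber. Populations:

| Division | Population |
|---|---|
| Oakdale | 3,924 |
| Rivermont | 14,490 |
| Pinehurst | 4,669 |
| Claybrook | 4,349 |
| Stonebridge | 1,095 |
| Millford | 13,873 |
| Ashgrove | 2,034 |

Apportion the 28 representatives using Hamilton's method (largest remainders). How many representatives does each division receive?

Oakdale: 2; Rivermont: 9; Pinehurst: 3; Claybrook: 3; Stonebridge: 1; Millford: 9; Ashgrove: 1

The standard divisor is 44434/28 ≈ 1586.929.
Standard quotas: Oakdale 2.4727, Rivermont 9.1308, Pinehurst 2.9422, Claybrook 2.7405, Stonebridge 0.6900, Millford 8.7420, Ashgrove 1.2817.
Lower quotas: Oakdale 2, Rivermont 9, Pinehurst 2, Claybrook 2, Stonebridge 0, Millford 8, Ashgrove 1 (sum 24, leaving 4 seats).
Remainders in descending order: Pinehurst 0.9422, Millford 0.7420, Claybrook 0.7405, Stonebridge 0.6900, Oakdale 0.4727, Ashgrove 0.2817, Rivermont 0.1308.
Largest remainders: Pinehurst, Millford, Claybrook, Stonebridge receive the extra seats.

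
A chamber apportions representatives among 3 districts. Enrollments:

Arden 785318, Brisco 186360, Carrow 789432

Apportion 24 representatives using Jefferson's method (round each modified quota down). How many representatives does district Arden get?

Standard divisor 1761110/24 ≈ 73379.583; standard quotas: Arden 10.702, Brisco 2.540, Carrow 10.758.
Rounding down gives 10, 2, 10 = 22 seats, so the divisor must be adjusted.
With modified divisor 68600: modified quotas Arden 11.448, Brisco 2.717, Carrow 11.508.
Rounding down: Arden 11, Brisco 2, Carrow 11 (total 24).
Arden receives 11.

11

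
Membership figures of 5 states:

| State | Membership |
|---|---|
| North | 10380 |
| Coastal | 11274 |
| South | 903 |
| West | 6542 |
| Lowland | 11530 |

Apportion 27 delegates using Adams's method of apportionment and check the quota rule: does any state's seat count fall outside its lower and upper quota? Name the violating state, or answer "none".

Standard quotas: North 6.898, Coastal 7.492, South 0.600, West 4.347, Lowland 7.662.
Adams allocation: North 7, Coastal 7, South 1, West 4, Lowland 8.
Every allocation lies between the lower and upper quota.

none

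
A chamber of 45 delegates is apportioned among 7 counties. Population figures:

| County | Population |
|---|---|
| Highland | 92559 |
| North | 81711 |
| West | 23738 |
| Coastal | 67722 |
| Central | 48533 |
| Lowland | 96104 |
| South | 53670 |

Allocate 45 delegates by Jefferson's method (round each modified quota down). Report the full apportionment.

Standard divisor 464037/45 ≈ 10311.933; standard quotas: Highland 8.976, North 7.924, West 2.302, Coastal 6.567, Central 4.706, Lowland 9.320, South 5.205.
Rounding down gives 8, 7, 2, 6, 4, 9, 5 = 41 seats, so the divisor must be adjusted.
With modified divisor 9640: modified quotas Highland 9.602, North 8.476, West 2.462, Coastal 7.025, Central 5.035, Lowland 9.969, South 5.567.
Rounding down: Highland 9, North 8, West 2, Coastal 7, Central 5, Lowland 9, South 5 (total 45).

Highland 9, North 8, West 2, Coastal 7, Central 5, Lowland 9, South 5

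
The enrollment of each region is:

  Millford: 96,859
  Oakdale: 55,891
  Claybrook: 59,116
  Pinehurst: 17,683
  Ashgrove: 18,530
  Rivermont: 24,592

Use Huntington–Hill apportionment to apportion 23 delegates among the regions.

Millford=8, Oakdale=4, Claybrook=5, Pinehurst=2, Ashgrove=2, Rivermont=2

With divisor 12501: modified quotas Millford 7.748, Oakdale 4.471, Claybrook 4.729, Pinehurst 1.415, Ashgrove 1.482, Rivermont 1.967.
Geometric-mean thresholds: Millford √(7·8)=7.483, Oakdale √(4·5)=4.472, Claybrook √(4·5)=4.472, Pinehurst √(1·2)=1.414, Ashgrove √(1·2)=1.414, Rivermont √(1·2)=1.414.
Each quota rounded against its threshold gives Millford 8, Oakdale 4, Claybrook 5, Pinehurst 2, Ashgrove 2, Rivermont 2 (total 23).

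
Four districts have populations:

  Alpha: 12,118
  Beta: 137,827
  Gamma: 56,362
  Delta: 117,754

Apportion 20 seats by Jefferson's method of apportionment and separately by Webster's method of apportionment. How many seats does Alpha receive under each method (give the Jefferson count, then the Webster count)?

Jefferson: Alpha 0, Beta 9, Gamma 3, Delta 8.
Webster: Alpha 1, Beta 9, Gamma 3, Delta 7.
Alpha gets 0 under Jefferson and 1 under Webster.

0 and 1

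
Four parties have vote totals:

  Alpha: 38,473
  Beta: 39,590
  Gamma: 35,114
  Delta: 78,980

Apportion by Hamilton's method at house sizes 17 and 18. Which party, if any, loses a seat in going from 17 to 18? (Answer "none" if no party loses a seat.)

At 17 seats: Alpha 3, Beta 4, Gamma 3, Delta 7.
At 18 seats: Alpha 4, Beta 4, Gamma 3, Delta 7.
No party's allocation decreased.

none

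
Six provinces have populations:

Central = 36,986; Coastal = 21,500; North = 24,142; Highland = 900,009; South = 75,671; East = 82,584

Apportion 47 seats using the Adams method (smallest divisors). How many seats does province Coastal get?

1

Standard divisor 1140892/47 ≈ 24274.298; standard quotas: Central 1.524, Coastal 0.886, North 0.995, Highland 37.077, South 3.117, East 3.402.
Rounding up gives 2, 1, 1, 38, 4, 4 = 50 seats, so the divisor must be adjusted.
With modified divisor 25500: modified quotas Central 1.450, Coastal 0.843, North 0.947, Highland 35.294, South 2.967, East 3.239.
Rounding up: Central 2, Coastal 1, North 1, Highland 36, South 3, East 4 (total 47).
Coastal receives 1.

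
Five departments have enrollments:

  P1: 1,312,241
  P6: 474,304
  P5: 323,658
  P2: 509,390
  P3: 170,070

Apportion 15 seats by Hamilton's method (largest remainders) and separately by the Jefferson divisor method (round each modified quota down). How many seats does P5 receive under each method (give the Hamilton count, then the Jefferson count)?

Hamilton: P1 7, P6 2, P5 2, P2 3, P3 1.
Jefferson: P1 8, P6 2, P5 1, P2 3, P3 1.
P5 gets 2 under Hamilton and 1 under Jefferson.

2 and 1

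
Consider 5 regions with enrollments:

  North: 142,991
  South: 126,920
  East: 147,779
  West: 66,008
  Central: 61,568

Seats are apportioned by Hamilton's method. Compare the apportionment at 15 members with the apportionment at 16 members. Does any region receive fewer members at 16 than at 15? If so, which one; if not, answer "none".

At 15 seats: North 4, South 3, East 4, West 2, Central 2.
At 16 seats: North 4, South 4, East 4, West 2, Central 2.
No region's allocation decreased.

none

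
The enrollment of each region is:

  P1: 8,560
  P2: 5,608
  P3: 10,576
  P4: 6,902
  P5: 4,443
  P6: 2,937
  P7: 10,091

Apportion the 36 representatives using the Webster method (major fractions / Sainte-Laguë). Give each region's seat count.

Standard divisor 49117/36 ≈ 1364.361; standard quotas: P1 6.274, P2 4.110, P3 7.752, P4 5.059, P5 3.256, P6 2.153, P7 7.396.
Rounding to the nearest integer gives 6, 4, 8, 5, 3, 2, 7 = 35 seats, so the divisor must be adjusted.
With modified divisor 1330: modified quotas P1 6.436, P2 4.217, P3 7.952, P4 5.189, P5 3.341, P6 2.208, P7 7.587.
Rounding to the nearest integer: P1 6, P2 4, P3 8, P4 5, P5 3, P6 2, P7 8 (total 36).

P1 6; P2 4; P3 8; P4 5; P5 3; P6 2; P7 8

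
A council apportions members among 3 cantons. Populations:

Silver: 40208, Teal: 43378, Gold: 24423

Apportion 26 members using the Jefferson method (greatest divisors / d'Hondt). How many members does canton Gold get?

6

Standard divisor 108009/26 ≈ 4154.192; standard quotas: Silver 9.679, Teal 10.442, Gold 5.879.
Rounding down gives 9, 10, 5 = 24 seats, so the divisor must be adjusted.
With modified divisor 4000: modified quotas Silver 10.052, Teal 10.845, Gold 6.106.
Rounding down: Silver 10, Teal 10, Gold 6 (total 26).
Gold receives 6.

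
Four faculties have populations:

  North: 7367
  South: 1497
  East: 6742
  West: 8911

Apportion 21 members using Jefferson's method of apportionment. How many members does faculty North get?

6

Standard divisor 24517/21 ≈ 1167.476; standard quotas: North 6.310, South 1.282, East 5.775, West 7.633.
Rounding down gives 6, 1, 5, 7 = 19 seats, so the divisor must be adjusted.
With modified divisor 1100: modified quotas North 6.697, South 1.361, East 6.129, West 8.101.
Rounding down: North 6, South 1, East 6, West 8 (total 21).
North receives 6.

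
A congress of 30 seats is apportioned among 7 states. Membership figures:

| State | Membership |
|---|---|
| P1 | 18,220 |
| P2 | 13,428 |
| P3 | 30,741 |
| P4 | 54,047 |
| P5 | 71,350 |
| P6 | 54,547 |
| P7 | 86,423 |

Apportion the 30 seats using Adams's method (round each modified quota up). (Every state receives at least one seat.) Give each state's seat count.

P1=2; P2=2; P3=3; P4=5; P5=6; P6=5; P7=7

Standard divisor 328756/30 ≈ 10958.533; standard quotas: P1 1.663, P2 1.225, P3 2.805, P4 4.932, P5 6.511, P6 4.978, P7 7.886.
Rounding up gives 2, 2, 3, 5, 7, 5, 8 = 32 seats, so the divisor must be adjusted.
With modified divisor 12900: modified quotas P1 1.412, P2 1.041, P3 2.383, P4 4.190, P5 5.531, P6 4.228, P7 6.699.
Rounding up: P1 2, P2 2, P3 3, P4 5, P5 6, P6 5, P7 7 (total 30).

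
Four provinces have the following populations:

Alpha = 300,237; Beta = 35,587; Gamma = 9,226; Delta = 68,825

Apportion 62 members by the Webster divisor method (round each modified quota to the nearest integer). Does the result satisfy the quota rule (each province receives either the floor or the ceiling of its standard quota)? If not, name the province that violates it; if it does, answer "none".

Alpha

Standard quotas: Alpha 44.977, Beta 5.331, Gamma 1.382, Delta 10.310.
Webster allocation: Alpha 46, Beta 5, Gamma 1, Delta 10.
Alpha has quota 44.977 (lower 44, upper 45) but receives 46 — outside the quota interval.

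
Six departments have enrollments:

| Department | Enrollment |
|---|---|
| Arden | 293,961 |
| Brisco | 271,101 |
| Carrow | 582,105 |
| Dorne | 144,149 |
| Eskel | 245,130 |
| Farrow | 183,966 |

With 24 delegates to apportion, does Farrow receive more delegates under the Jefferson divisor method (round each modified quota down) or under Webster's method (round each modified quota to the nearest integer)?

Webster

Jefferson: Arden 4, Brisco 4, Carrow 9, Dorne 2, Eskel 3, Farrow 2.
Webster: Arden 4, Brisco 4, Carrow 8, Dorne 2, Eskel 3, Farrow 3.
Farrow gets 2 under Jefferson and 3 under Webster.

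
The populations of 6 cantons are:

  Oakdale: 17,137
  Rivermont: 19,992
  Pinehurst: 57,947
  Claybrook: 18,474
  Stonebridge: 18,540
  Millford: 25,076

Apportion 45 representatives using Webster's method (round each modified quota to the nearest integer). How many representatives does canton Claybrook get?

Standard divisor 157166/45 ≈ 3492.578; standard quotas: Oakdale 4.907, Rivermont 5.724, Pinehurst 16.591, Claybrook 5.290, Stonebridge 5.308, Millford 7.180.
Rounding to the nearest integer gives Oakdale 5, Rivermont 6, Pinehurst 17, Claybrook 5, Stonebridge 5, Millford 7 — total 45, matching the house size, so no adjustment is needed.
Claybrook receives 5.

5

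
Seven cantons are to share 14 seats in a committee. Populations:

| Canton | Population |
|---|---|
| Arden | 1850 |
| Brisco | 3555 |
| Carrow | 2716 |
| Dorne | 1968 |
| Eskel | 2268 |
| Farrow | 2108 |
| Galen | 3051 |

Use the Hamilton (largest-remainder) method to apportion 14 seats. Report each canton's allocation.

Standard divisor: 17516 ÷ 14 ≈ 1251.143.
Standard quotas: Arden 1.479, Brisco 2.841, Carrow 2.171, Dorne 1.573, Eskel 1.813, Farrow 1.685, Galen 2.439.
Lower quotas: Arden 1, Brisco 2, Carrow 2, Dorne 1, Eskel 1, Farrow 1, Galen 2 (sum 10, leaving 4 seats).
Remainders in descending order: Brisco 0.841, Eskel 0.813, Farrow 0.685, Dorne 0.573, Arden 0.479, Galen 0.439, Carrow 0.171.
Largest remainders: Brisco, Eskel, Farrow, Dorne receive the extra seats.

Arden=1, Brisco=3, Carrow=2, Dorne=2, Eskel=2, Farrow=2, Galen=2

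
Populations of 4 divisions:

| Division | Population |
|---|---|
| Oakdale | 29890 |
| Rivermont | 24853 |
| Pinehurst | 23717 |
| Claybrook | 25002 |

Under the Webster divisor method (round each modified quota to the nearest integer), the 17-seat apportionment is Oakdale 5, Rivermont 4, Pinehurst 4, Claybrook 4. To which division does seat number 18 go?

Priority for the next seat is population ÷ (current seats + 0.5).
Priorities: Oakdale 5434.545, Rivermont 5522.889, Pinehurst 5270.444, Claybrook 5556.000.
Highest priority: Claybrook.

Claybrook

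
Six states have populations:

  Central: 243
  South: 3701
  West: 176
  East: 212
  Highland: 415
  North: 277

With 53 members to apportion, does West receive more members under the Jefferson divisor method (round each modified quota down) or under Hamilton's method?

Jefferson: Central 2, South 41, West 1, East 2, Highland 4, North 3.
Hamilton: Central 3, South 39, West 2, East 2, Highland 4, North 3.
West gets 1 under Jefferson and 2 under Hamilton.

Hamilton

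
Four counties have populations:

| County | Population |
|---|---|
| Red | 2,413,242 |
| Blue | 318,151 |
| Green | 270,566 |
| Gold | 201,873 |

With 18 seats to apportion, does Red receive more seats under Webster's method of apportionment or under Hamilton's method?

Webster: Red 13, Blue 2, Green 2, Gold 1.
Hamilton: Red 14, Blue 2, Green 1, Gold 1.
Red gets 13 under Webster and 14 under Hamilton.

Hamilton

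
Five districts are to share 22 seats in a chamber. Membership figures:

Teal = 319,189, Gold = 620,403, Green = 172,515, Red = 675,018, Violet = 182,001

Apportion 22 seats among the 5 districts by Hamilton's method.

The standard divisor is 1969126/22 ≈ 89505.727.
Standard quotas: Teal 3.5661, Gold 6.9314, Green 1.9274, Red 7.5416, Violet 2.0334.
Lower quotas: Teal 3, Gold 6, Green 1, Red 7, Violet 2 (sum 19, leaving 3 seats).
Remainders in descending order: Gold 0.9314, Green 0.9274, Teal 0.5661, Red 0.5416, Violet 0.0334.
The surplus seats go to Gold, Green, Teal.

Teal=4, Gold=7, Green=2, Red=7, Violet=2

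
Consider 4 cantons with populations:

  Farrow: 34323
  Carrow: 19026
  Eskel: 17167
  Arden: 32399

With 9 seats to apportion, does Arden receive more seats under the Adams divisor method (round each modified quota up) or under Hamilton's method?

Adams: Farrow 3, Carrow 2, Eskel 2, Arden 2.
Hamilton: Farrow 3, Carrow 2, Eskel 1, Arden 3.
Arden gets 2 under Adams and 3 under Hamilton.

Hamilton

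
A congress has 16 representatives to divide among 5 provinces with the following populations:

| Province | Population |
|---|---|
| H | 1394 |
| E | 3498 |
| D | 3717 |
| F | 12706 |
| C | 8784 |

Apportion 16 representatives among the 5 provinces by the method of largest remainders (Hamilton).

H 1, E 2, D 2, F 7, C 4

Standard divisor: 30099 ÷ 16 ≈ 1881.188.
Standard quotas: H 0.7410, E 1.8595, D 1.9759, F 6.7542, C 4.6694.
Lower quotas: H 0, E 1, D 1, F 6, C 4 (sum 12, leaving 4 seats).
Remainders in descending order: D 0.9759, E 0.8595, F 0.7542, H 0.7410, C 0.6694.
The surplus seats go to D, E, F, H.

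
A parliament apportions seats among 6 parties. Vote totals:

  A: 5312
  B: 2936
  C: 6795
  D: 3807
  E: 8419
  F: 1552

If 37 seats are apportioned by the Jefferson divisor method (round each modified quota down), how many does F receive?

Standard divisor 28821/37 ≈ 778.946; standard quotas: A 6.819, B 3.769, C 8.723, D 4.887, E 10.808, F 1.992.
Rounding down gives 6, 3, 8, 4, 10, 1 = 32 seats, so the divisor must be adjusted.
With modified divisor 740: modified quotas A 7.178, B 3.968, C 9.182, D 5.145, E 11.377, F 2.097.
Rounding down: A 7, B 3, C 9, D 5, E 11, F 2 (total 37).
F receives 2.

2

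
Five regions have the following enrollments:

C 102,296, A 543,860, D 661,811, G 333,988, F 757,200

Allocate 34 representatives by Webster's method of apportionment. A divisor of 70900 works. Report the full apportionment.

With modified divisor 70900: modified quotas C 1.443, A 7.671, D 9.334, G 4.711, F 10.680.
Rounding to the nearest integer: C 1, A 8, D 9, G 5, F 11 (total 34).

C 1, A 8, D 9, G 5, F 11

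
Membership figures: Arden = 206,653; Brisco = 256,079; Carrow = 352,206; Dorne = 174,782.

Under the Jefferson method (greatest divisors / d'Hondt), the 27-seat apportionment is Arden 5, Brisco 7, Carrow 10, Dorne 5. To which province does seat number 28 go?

Priority for the next seat is population ÷ (current seats + 1).
Priorities: Arden 34442.167, Brisco 32009.875, Carrow 32018.727, Dorne 29130.333.
Highest priority: Arden.

Arden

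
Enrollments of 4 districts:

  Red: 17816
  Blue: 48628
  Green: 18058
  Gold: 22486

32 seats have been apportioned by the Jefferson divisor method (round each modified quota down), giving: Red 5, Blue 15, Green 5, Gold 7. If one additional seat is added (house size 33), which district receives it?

Priority for the next seat is population ÷ (current seats + 1).
Priorities: Red 2969.333, Blue 3039.250, Green 3009.667, Gold 2810.750.
Highest priority: Blue.

Blue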